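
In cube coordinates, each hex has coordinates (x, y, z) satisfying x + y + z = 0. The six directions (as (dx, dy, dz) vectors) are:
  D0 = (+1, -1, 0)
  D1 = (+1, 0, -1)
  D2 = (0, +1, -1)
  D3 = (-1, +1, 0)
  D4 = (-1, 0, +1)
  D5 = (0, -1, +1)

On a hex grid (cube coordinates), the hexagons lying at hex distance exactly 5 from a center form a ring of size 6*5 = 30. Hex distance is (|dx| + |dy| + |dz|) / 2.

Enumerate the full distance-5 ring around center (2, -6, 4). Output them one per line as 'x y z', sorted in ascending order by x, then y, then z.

Walk ring at distance 5 from (2, -6, 4):
Start at center + D4*5 = (-3, -6, 9)
  hex 0: (-3, -6, 9)
  hex 1: (-2, -7, 9)
  hex 2: (-1, -8, 9)
  hex 3: (0, -9, 9)
  hex 4: (1, -10, 9)
  hex 5: (2, -11, 9)
  hex 6: (3, -11, 8)
  hex 7: (4, -11, 7)
  hex 8: (5, -11, 6)
  hex 9: (6, -11, 5)
  hex 10: (7, -11, 4)
  hex 11: (7, -10, 3)
  hex 12: (7, -9, 2)
  hex 13: (7, -8, 1)
  hex 14: (7, -7, 0)
  hex 15: (7, -6, -1)
  hex 16: (6, -5, -1)
  hex 17: (5, -4, -1)
  hex 18: (4, -3, -1)
  hex 19: (3, -2, -1)
  hex 20: (2, -1, -1)
  hex 21: (1, -1, 0)
  hex 22: (0, -1, 1)
  hex 23: (-1, -1, 2)
  hex 24: (-2, -1, 3)
  hex 25: (-3, -1, 4)
  hex 26: (-3, -2, 5)
  hex 27: (-3, -3, 6)
  hex 28: (-3, -4, 7)
  hex 29: (-3, -5, 8)
Sorted: 30 hexes.

Answer: -3 -6 9
-3 -5 8
-3 -4 7
-3 -3 6
-3 -2 5
-3 -1 4
-2 -7 9
-2 -1 3
-1 -8 9
-1 -1 2
0 -9 9
0 -1 1
1 -10 9
1 -1 0
2 -11 9
2 -1 -1
3 -11 8
3 -2 -1
4 -11 7
4 -3 -1
5 -11 6
5 -4 -1
6 -11 5
6 -5 -1
7 -11 4
7 -10 3
7 -9 2
7 -8 1
7 -7 0
7 -6 -1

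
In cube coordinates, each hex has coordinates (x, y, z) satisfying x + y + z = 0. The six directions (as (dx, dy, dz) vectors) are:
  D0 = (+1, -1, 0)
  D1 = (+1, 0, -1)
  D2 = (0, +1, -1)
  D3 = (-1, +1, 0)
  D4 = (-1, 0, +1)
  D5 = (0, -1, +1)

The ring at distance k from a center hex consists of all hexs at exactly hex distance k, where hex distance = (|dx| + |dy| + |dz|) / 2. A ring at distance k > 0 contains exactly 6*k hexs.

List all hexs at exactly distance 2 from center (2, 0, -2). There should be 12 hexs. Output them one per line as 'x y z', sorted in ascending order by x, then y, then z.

Answer: 0 0 0
0 1 -1
0 2 -2
1 -1 0
1 2 -3
2 -2 0
2 2 -4
3 -2 -1
3 1 -4
4 -2 -2
4 -1 -3
4 0 -4

Derivation:
Walk ring at distance 2 from (2, 0, -2):
Start at center + D4*2 = (0, 0, 0)
  hex 0: (0, 0, 0)
  hex 1: (1, -1, 0)
  hex 2: (2, -2, 0)
  hex 3: (3, -2, -1)
  hex 4: (4, -2, -2)
  hex 5: (4, -1, -3)
  hex 6: (4, 0, -4)
  hex 7: (3, 1, -4)
  hex 8: (2, 2, -4)
  hex 9: (1, 2, -3)
  hex 10: (0, 2, -2)
  hex 11: (0, 1, -1)
Sorted: 12 hexes.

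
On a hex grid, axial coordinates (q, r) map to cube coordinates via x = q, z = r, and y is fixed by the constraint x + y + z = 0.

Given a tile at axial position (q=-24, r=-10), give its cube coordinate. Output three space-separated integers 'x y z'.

Answer: -24 34 -10

Derivation:
x = q = -24
z = r = -10
y = -x - z = -(-24) - (-10) = 34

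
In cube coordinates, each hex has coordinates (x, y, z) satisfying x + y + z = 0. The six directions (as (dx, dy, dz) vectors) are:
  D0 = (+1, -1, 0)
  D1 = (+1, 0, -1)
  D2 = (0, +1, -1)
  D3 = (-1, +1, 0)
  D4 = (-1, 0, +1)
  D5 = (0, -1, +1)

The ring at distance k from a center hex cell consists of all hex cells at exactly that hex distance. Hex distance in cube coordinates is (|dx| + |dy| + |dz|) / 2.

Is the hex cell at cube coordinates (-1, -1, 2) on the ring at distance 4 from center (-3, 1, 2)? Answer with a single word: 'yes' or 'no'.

Answer: no

Derivation:
|px - cx| = |-1 - (-3)| = 2
|py - cy| = |-1 - 1| = 2
|pz - cz| = |2 - 2| = 0
distance = (2+2+0)/2 = 4/2 = 2
radius = 4; distance != radius -> no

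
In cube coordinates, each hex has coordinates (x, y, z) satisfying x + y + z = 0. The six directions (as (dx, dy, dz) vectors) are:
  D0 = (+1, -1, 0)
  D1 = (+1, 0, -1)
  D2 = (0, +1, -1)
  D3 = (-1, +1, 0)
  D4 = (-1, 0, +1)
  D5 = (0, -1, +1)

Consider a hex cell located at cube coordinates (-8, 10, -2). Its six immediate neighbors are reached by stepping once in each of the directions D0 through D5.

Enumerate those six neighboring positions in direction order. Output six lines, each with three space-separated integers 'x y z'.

Answer: -7 9 -2
-7 10 -3
-8 11 -3
-9 11 -2
-9 10 -1
-8 9 -1

Derivation:
Center: (-8, 10, -2). Add each direction:
  D0: (-8, 10, -2) + (1, -1, 0) = (-7, 9, -2)
  D1: (-8, 10, -2) + (1, 0, -1) = (-7, 10, -3)
  D2: (-8, 10, -2) + (0, 1, -1) = (-8, 11, -3)
  D3: (-8, 10, -2) + (-1, 1, 0) = (-9, 11, -2)
  D4: (-8, 10, -2) + (-1, 0, 1) = (-9, 10, -1)
  D5: (-8, 10, -2) + (0, -1, 1) = (-8, 9, -1)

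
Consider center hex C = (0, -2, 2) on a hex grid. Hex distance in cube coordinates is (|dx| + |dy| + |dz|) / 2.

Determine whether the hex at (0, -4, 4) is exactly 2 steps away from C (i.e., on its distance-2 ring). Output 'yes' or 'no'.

Answer: yes

Derivation:
|px - cx| = |0 - 0| = 0
|py - cy| = |-4 - (-2)| = 2
|pz - cz| = |4 - 2| = 2
distance = (0+2+2)/2 = 4/2 = 2
radius = 2; distance == radius -> yes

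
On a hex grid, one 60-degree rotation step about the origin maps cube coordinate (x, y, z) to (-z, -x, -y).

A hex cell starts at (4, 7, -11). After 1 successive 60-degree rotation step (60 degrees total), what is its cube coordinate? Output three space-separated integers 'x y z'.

Start: (4, 7, -11)
Step 1: (4, 7, -11) -> (-(-11), -(4), -(7)) = (11, -4, -7)

Answer: 11 -4 -7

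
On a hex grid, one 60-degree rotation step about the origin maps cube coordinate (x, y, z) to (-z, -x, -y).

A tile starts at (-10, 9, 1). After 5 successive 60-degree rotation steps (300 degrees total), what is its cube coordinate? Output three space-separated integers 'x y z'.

Answer: -9 -1 10

Derivation:
Start: (-10, 9, 1)
Step 1: (-10, 9, 1) -> (-(1), -(-10), -(9)) = (-1, 10, -9)
Step 2: (-1, 10, -9) -> (-(-9), -(-1), -(10)) = (9, 1, -10)
Step 3: (9, 1, -10) -> (-(-10), -(9), -(1)) = (10, -9, -1)
Step 4: (10, -9, -1) -> (-(-1), -(10), -(-9)) = (1, -10, 9)
Step 5: (1, -10, 9) -> (-(9), -(1), -(-10)) = (-9, -1, 10)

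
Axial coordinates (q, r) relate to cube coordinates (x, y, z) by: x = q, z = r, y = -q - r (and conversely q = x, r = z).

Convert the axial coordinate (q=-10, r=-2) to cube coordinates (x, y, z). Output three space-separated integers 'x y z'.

Answer: -10 12 -2

Derivation:
x = q = -10
z = r = -2
y = -x - z = -(-10) - (-2) = 12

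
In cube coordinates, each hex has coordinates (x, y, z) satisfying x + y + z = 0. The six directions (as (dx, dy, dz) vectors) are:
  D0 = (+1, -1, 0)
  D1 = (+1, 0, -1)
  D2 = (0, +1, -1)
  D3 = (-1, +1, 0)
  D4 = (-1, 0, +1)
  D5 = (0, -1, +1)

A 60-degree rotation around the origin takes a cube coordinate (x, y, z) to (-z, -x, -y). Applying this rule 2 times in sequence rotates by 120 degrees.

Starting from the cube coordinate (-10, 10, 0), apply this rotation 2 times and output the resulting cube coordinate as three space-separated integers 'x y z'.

Start: (-10, 10, 0)
Step 1: (-10, 10, 0) -> (-(0), -(-10), -(10)) = (0, 10, -10)
Step 2: (0, 10, -10) -> (-(-10), -(0), -(10)) = (10, 0, -10)

Answer: 10 0 -10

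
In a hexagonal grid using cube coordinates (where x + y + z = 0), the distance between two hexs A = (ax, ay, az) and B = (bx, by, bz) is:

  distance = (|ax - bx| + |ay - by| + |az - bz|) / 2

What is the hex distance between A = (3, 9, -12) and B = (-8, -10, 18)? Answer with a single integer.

Answer: 30

Derivation:
|ax - bx| = |3 - (-8)| = 11
|ay - by| = |9 - (-10)| = 19
|az - bz| = |-12 - 18| = 30
distance = (11 + 19 + 30) / 2 = 60 / 2 = 30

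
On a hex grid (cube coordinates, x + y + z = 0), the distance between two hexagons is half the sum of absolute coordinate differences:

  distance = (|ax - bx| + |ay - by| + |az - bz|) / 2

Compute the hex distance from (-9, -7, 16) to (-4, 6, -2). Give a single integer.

Answer: 18

Derivation:
|ax - bx| = |-9 - (-4)| = 5
|ay - by| = |-7 - 6| = 13
|az - bz| = |16 - (-2)| = 18
distance = (5 + 13 + 18) / 2 = 36 / 2 = 18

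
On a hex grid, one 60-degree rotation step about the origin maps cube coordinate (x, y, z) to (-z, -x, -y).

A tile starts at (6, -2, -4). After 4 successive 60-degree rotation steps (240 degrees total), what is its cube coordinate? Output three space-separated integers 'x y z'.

Answer: -4 6 -2

Derivation:
Start: (6, -2, -4)
Step 1: (6, -2, -4) -> (-(-4), -(6), -(-2)) = (4, -6, 2)
Step 2: (4, -6, 2) -> (-(2), -(4), -(-6)) = (-2, -4, 6)
Step 3: (-2, -4, 6) -> (-(6), -(-2), -(-4)) = (-6, 2, 4)
Step 4: (-6, 2, 4) -> (-(4), -(-6), -(2)) = (-4, 6, -2)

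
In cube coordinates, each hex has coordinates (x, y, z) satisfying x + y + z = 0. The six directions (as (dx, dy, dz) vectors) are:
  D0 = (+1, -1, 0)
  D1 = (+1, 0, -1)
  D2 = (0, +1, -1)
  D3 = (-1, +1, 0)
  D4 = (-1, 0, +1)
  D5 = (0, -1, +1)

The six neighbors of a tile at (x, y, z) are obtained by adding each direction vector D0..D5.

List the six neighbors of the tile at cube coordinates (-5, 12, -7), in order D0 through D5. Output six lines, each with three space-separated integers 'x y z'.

Answer: -4 11 -7
-4 12 -8
-5 13 -8
-6 13 -7
-6 12 -6
-5 11 -6

Derivation:
Center: (-5, 12, -7). Add each direction:
  D0: (-5, 12, -7) + (1, -1, 0) = (-4, 11, -7)
  D1: (-5, 12, -7) + (1, 0, -1) = (-4, 12, -8)
  D2: (-5, 12, -7) + (0, 1, -1) = (-5, 13, -8)
  D3: (-5, 12, -7) + (-1, 1, 0) = (-6, 13, -7)
  D4: (-5, 12, -7) + (-1, 0, 1) = (-6, 12, -6)
  D5: (-5, 12, -7) + (0, -1, 1) = (-5, 11, -6)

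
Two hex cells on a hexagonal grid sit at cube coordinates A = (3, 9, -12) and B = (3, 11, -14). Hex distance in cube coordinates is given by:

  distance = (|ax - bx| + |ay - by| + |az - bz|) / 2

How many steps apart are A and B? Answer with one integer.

Answer: 2

Derivation:
|ax - bx| = |3 - 3| = 0
|ay - by| = |9 - 11| = 2
|az - bz| = |-12 - (-14)| = 2
distance = (0 + 2 + 2) / 2 = 4 / 2 = 2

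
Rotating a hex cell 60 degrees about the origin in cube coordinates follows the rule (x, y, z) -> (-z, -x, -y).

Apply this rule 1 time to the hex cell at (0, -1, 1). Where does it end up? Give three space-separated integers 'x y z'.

Start: (0, -1, 1)
Step 1: (0, -1, 1) -> (-(1), -(0), -(-1)) = (-1, 0, 1)

Answer: -1 0 1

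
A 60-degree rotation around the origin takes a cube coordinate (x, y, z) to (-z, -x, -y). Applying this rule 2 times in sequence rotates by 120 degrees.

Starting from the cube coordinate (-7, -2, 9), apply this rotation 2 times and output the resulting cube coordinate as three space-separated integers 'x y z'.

Start: (-7, -2, 9)
Step 1: (-7, -2, 9) -> (-(9), -(-7), -(-2)) = (-9, 7, 2)
Step 2: (-9, 7, 2) -> (-(2), -(-9), -(7)) = (-2, 9, -7)

Answer: -2 9 -7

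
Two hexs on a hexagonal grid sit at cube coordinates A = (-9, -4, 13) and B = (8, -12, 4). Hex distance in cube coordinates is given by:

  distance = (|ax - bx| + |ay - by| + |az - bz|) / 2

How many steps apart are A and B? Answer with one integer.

Answer: 17

Derivation:
|ax - bx| = |-9 - 8| = 17
|ay - by| = |-4 - (-12)| = 8
|az - bz| = |13 - 4| = 9
distance = (17 + 8 + 9) / 2 = 34 / 2 = 17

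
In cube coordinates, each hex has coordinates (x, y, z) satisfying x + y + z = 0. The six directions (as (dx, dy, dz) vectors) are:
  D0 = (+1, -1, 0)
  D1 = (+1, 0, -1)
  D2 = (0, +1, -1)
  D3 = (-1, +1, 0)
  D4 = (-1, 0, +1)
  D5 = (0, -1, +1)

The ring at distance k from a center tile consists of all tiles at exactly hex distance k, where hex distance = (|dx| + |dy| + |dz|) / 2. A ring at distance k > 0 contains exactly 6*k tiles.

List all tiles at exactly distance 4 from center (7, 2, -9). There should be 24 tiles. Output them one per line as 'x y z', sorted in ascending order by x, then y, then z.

Answer: 3 2 -5
3 3 -6
3 4 -7
3 5 -8
3 6 -9
4 1 -5
4 6 -10
5 0 -5
5 6 -11
6 -1 -5
6 6 -12
7 -2 -5
7 6 -13
8 -2 -6
8 5 -13
9 -2 -7
9 4 -13
10 -2 -8
10 3 -13
11 -2 -9
11 -1 -10
11 0 -11
11 1 -12
11 2 -13

Derivation:
Walk ring at distance 4 from (7, 2, -9):
Start at center + D4*4 = (3, 2, -5)
  hex 0: (3, 2, -5)
  hex 1: (4, 1, -5)
  hex 2: (5, 0, -5)
  hex 3: (6, -1, -5)
  hex 4: (7, -2, -5)
  hex 5: (8, -2, -6)
  hex 6: (9, -2, -7)
  hex 7: (10, -2, -8)
  hex 8: (11, -2, -9)
  hex 9: (11, -1, -10)
  hex 10: (11, 0, -11)
  hex 11: (11, 1, -12)
  hex 12: (11, 2, -13)
  hex 13: (10, 3, -13)
  hex 14: (9, 4, -13)
  hex 15: (8, 5, -13)
  hex 16: (7, 6, -13)
  hex 17: (6, 6, -12)
  hex 18: (5, 6, -11)
  hex 19: (4, 6, -10)
  hex 20: (3, 6, -9)
  hex 21: (3, 5, -8)
  hex 22: (3, 4, -7)
  hex 23: (3, 3, -6)
Sorted: 24 hexes.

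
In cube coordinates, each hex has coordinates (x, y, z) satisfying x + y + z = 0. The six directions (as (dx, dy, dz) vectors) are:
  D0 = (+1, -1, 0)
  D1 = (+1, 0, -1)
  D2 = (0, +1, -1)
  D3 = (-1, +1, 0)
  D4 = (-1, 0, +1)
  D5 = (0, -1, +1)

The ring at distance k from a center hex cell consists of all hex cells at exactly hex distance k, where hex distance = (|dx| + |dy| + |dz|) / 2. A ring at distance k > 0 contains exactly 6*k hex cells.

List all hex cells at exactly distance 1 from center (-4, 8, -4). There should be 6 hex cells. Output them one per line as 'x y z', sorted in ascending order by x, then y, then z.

Walk ring at distance 1 from (-4, 8, -4):
Start at center + D4*1 = (-5, 8, -3)
  hex 0: (-5, 8, -3)
  hex 1: (-4, 7, -3)
  hex 2: (-3, 7, -4)
  hex 3: (-3, 8, -5)
  hex 4: (-4, 9, -5)
  hex 5: (-5, 9, -4)
Sorted: 6 hexes.

Answer: -5 8 -3
-5 9 -4
-4 7 -3
-4 9 -5
-3 7 -4
-3 8 -5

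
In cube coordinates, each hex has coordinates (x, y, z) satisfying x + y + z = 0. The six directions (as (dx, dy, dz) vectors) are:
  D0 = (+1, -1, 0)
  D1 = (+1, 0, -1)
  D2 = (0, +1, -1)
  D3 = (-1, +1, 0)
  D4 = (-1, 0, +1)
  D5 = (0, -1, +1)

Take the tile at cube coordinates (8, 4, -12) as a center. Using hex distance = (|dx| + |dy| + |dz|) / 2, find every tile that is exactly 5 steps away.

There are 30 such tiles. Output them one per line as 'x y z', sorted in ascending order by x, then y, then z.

Answer: 3 4 -7
3 5 -8
3 6 -9
3 7 -10
3 8 -11
3 9 -12
4 3 -7
4 9 -13
5 2 -7
5 9 -14
6 1 -7
6 9 -15
7 0 -7
7 9 -16
8 -1 -7
8 9 -17
9 -1 -8
9 8 -17
10 -1 -9
10 7 -17
11 -1 -10
11 6 -17
12 -1 -11
12 5 -17
13 -1 -12
13 0 -13
13 1 -14
13 2 -15
13 3 -16
13 4 -17

Derivation:
Walk ring at distance 5 from (8, 4, -12):
Start at center + D4*5 = (3, 4, -7)
  hex 0: (3, 4, -7)
  hex 1: (4, 3, -7)
  hex 2: (5, 2, -7)
  hex 3: (6, 1, -7)
  hex 4: (7, 0, -7)
  hex 5: (8, -1, -7)
  hex 6: (9, -1, -8)
  hex 7: (10, -1, -9)
  hex 8: (11, -1, -10)
  hex 9: (12, -1, -11)
  hex 10: (13, -1, -12)
  hex 11: (13, 0, -13)
  hex 12: (13, 1, -14)
  hex 13: (13, 2, -15)
  hex 14: (13, 3, -16)
  hex 15: (13, 4, -17)
  hex 16: (12, 5, -17)
  hex 17: (11, 6, -17)
  hex 18: (10, 7, -17)
  hex 19: (9, 8, -17)
  hex 20: (8, 9, -17)
  hex 21: (7, 9, -16)
  hex 22: (6, 9, -15)
  hex 23: (5, 9, -14)
  hex 24: (4, 9, -13)
  hex 25: (3, 9, -12)
  hex 26: (3, 8, -11)
  hex 27: (3, 7, -10)
  hex 28: (3, 6, -9)
  hex 29: (3, 5, -8)
Sorted: 30 hexes.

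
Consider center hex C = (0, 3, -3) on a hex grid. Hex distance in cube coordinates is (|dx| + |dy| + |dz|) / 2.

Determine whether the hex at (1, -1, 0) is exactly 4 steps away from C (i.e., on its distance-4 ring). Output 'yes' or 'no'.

Answer: yes

Derivation:
|px - cx| = |1 - 0| = 1
|py - cy| = |-1 - 3| = 4
|pz - cz| = |0 - (-3)| = 3
distance = (1+4+3)/2 = 8/2 = 4
radius = 4; distance == radius -> yes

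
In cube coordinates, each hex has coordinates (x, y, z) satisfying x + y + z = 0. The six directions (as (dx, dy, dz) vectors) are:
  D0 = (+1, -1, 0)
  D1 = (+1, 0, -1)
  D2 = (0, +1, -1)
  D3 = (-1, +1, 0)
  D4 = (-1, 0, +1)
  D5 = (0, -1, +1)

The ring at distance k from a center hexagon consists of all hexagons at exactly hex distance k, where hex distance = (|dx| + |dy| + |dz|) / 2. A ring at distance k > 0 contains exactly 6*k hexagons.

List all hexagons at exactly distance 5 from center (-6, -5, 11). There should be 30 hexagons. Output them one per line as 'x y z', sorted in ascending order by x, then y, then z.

Walk ring at distance 5 from (-6, -5, 11):
Start at center + D4*5 = (-11, -5, 16)
  hex 0: (-11, -5, 16)
  hex 1: (-10, -6, 16)
  hex 2: (-9, -7, 16)
  hex 3: (-8, -8, 16)
  hex 4: (-7, -9, 16)
  hex 5: (-6, -10, 16)
  hex 6: (-5, -10, 15)
  hex 7: (-4, -10, 14)
  hex 8: (-3, -10, 13)
  hex 9: (-2, -10, 12)
  hex 10: (-1, -10, 11)
  hex 11: (-1, -9, 10)
  hex 12: (-1, -8, 9)
  hex 13: (-1, -7, 8)
  hex 14: (-1, -6, 7)
  hex 15: (-1, -5, 6)
  hex 16: (-2, -4, 6)
  hex 17: (-3, -3, 6)
  hex 18: (-4, -2, 6)
  hex 19: (-5, -1, 6)
  hex 20: (-6, 0, 6)
  hex 21: (-7, 0, 7)
  hex 22: (-8, 0, 8)
  hex 23: (-9, 0, 9)
  hex 24: (-10, 0, 10)
  hex 25: (-11, 0, 11)
  hex 26: (-11, -1, 12)
  hex 27: (-11, -2, 13)
  hex 28: (-11, -3, 14)
  hex 29: (-11, -4, 15)
Sorted: 30 hexes.

Answer: -11 -5 16
-11 -4 15
-11 -3 14
-11 -2 13
-11 -1 12
-11 0 11
-10 -6 16
-10 0 10
-9 -7 16
-9 0 9
-8 -8 16
-8 0 8
-7 -9 16
-7 0 7
-6 -10 16
-6 0 6
-5 -10 15
-5 -1 6
-4 -10 14
-4 -2 6
-3 -10 13
-3 -3 6
-2 -10 12
-2 -4 6
-1 -10 11
-1 -9 10
-1 -8 9
-1 -7 8
-1 -6 7
-1 -5 6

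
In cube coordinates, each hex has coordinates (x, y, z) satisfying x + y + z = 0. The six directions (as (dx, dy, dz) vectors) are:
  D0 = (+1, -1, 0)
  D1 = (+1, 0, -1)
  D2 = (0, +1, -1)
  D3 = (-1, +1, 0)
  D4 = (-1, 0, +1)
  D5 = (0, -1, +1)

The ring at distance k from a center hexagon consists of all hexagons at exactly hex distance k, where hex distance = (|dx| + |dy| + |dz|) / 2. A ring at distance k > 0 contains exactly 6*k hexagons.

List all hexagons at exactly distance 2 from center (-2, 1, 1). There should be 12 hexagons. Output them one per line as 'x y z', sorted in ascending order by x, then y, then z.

Walk ring at distance 2 from (-2, 1, 1):
Start at center + D4*2 = (-4, 1, 3)
  hex 0: (-4, 1, 3)
  hex 1: (-3, 0, 3)
  hex 2: (-2, -1, 3)
  hex 3: (-1, -1, 2)
  hex 4: (0, -1, 1)
  hex 5: (0, 0, 0)
  hex 6: (0, 1, -1)
  hex 7: (-1, 2, -1)
  hex 8: (-2, 3, -1)
  hex 9: (-3, 3, 0)
  hex 10: (-4, 3, 1)
  hex 11: (-4, 2, 2)
Sorted: 12 hexes.

Answer: -4 1 3
-4 2 2
-4 3 1
-3 0 3
-3 3 0
-2 -1 3
-2 3 -1
-1 -1 2
-1 2 -1
0 -1 1
0 0 0
0 1 -1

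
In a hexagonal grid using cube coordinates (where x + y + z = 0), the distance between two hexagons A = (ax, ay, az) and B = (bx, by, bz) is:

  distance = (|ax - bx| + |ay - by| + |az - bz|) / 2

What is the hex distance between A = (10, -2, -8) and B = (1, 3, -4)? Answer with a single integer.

Answer: 9

Derivation:
|ax - bx| = |10 - 1| = 9
|ay - by| = |-2 - 3| = 5
|az - bz| = |-8 - (-4)| = 4
distance = (9 + 5 + 4) / 2 = 18 / 2 = 9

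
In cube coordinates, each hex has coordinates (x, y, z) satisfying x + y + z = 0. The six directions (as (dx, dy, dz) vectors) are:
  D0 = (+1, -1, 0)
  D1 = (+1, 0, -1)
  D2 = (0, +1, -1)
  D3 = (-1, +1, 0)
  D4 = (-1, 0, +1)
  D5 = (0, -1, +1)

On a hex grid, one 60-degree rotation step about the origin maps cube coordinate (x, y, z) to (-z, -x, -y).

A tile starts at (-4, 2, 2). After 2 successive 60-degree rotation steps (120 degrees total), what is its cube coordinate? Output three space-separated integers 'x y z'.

Answer: 2 2 -4

Derivation:
Start: (-4, 2, 2)
Step 1: (-4, 2, 2) -> (-(2), -(-4), -(2)) = (-2, 4, -2)
Step 2: (-2, 4, -2) -> (-(-2), -(-2), -(4)) = (2, 2, -4)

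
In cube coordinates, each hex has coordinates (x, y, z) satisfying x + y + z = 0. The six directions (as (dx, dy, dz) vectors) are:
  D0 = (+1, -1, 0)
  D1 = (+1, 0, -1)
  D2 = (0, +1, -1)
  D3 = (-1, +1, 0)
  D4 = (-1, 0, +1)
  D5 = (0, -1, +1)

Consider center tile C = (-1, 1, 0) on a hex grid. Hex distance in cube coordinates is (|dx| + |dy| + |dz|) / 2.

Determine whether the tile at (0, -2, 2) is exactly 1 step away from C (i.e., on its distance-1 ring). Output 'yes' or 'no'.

Answer: no

Derivation:
|px - cx| = |0 - (-1)| = 1
|py - cy| = |-2 - 1| = 3
|pz - cz| = |2 - 0| = 2
distance = (1+3+2)/2 = 6/2 = 3
radius = 1; distance != radius -> no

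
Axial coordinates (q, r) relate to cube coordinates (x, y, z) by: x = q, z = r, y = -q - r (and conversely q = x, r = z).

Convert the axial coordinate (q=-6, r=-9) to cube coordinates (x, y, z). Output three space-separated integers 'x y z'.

x = q = -6
z = r = -9
y = -x - z = -(-6) - (-9) = 15

Answer: -6 15 -9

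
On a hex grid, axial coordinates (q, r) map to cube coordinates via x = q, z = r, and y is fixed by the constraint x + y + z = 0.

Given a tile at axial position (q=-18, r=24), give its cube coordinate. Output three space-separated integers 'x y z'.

Answer: -18 -6 24

Derivation:
x = q = -18
z = r = 24
y = -x - z = -(-18) - (24) = -6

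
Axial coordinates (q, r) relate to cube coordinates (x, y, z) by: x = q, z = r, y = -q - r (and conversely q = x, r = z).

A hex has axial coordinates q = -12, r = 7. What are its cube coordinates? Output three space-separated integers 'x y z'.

x = q = -12
z = r = 7
y = -x - z = -(-12) - (7) = 5

Answer: -12 5 7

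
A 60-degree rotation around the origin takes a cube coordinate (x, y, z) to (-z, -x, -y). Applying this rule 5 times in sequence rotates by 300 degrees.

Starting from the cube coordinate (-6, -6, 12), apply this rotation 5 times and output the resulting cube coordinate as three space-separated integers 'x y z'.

Start: (-6, -6, 12)
Step 1: (-6, -6, 12) -> (-(12), -(-6), -(-6)) = (-12, 6, 6)
Step 2: (-12, 6, 6) -> (-(6), -(-12), -(6)) = (-6, 12, -6)
Step 3: (-6, 12, -6) -> (-(-6), -(-6), -(12)) = (6, 6, -12)
Step 4: (6, 6, -12) -> (-(-12), -(6), -(6)) = (12, -6, -6)
Step 5: (12, -6, -6) -> (-(-6), -(12), -(-6)) = (6, -12, 6)

Answer: 6 -12 6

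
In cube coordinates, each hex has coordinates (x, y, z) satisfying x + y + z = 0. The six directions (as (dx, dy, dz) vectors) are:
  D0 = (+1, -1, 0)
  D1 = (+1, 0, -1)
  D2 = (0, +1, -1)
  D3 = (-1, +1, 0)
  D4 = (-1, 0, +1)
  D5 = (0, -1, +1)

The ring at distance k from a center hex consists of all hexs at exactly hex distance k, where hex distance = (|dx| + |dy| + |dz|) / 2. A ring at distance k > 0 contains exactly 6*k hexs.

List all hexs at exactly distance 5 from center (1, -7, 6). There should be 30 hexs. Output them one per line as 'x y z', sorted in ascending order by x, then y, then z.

Answer: -4 -7 11
-4 -6 10
-4 -5 9
-4 -4 8
-4 -3 7
-4 -2 6
-3 -8 11
-3 -2 5
-2 -9 11
-2 -2 4
-1 -10 11
-1 -2 3
0 -11 11
0 -2 2
1 -12 11
1 -2 1
2 -12 10
2 -3 1
3 -12 9
3 -4 1
4 -12 8
4 -5 1
5 -12 7
5 -6 1
6 -12 6
6 -11 5
6 -10 4
6 -9 3
6 -8 2
6 -7 1

Derivation:
Walk ring at distance 5 from (1, -7, 6):
Start at center + D4*5 = (-4, -7, 11)
  hex 0: (-4, -7, 11)
  hex 1: (-3, -8, 11)
  hex 2: (-2, -9, 11)
  hex 3: (-1, -10, 11)
  hex 4: (0, -11, 11)
  hex 5: (1, -12, 11)
  hex 6: (2, -12, 10)
  hex 7: (3, -12, 9)
  hex 8: (4, -12, 8)
  hex 9: (5, -12, 7)
  hex 10: (6, -12, 6)
  hex 11: (6, -11, 5)
  hex 12: (6, -10, 4)
  hex 13: (6, -9, 3)
  hex 14: (6, -8, 2)
  hex 15: (6, -7, 1)
  hex 16: (5, -6, 1)
  hex 17: (4, -5, 1)
  hex 18: (3, -4, 1)
  hex 19: (2, -3, 1)
  hex 20: (1, -2, 1)
  hex 21: (0, -2, 2)
  hex 22: (-1, -2, 3)
  hex 23: (-2, -2, 4)
  hex 24: (-3, -2, 5)
  hex 25: (-4, -2, 6)
  hex 26: (-4, -3, 7)
  hex 27: (-4, -4, 8)
  hex 28: (-4, -5, 9)
  hex 29: (-4, -6, 10)
Sorted: 30 hexes.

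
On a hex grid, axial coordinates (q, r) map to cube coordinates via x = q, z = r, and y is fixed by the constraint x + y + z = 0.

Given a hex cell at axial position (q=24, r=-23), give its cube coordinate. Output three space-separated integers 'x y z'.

x = q = 24
z = r = -23
y = -x - z = -(24) - (-23) = -1

Answer: 24 -1 -23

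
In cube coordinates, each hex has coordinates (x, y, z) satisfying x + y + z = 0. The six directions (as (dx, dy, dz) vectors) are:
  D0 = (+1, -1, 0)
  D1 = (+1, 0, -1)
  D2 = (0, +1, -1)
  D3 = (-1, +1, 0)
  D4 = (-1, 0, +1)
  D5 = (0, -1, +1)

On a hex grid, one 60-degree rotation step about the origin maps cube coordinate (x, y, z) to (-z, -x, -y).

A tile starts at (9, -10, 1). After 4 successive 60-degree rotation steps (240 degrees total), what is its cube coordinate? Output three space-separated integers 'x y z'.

Answer: 1 9 -10

Derivation:
Start: (9, -10, 1)
Step 1: (9, -10, 1) -> (-(1), -(9), -(-10)) = (-1, -9, 10)
Step 2: (-1, -9, 10) -> (-(10), -(-1), -(-9)) = (-10, 1, 9)
Step 3: (-10, 1, 9) -> (-(9), -(-10), -(1)) = (-9, 10, -1)
Step 4: (-9, 10, -1) -> (-(-1), -(-9), -(10)) = (1, 9, -10)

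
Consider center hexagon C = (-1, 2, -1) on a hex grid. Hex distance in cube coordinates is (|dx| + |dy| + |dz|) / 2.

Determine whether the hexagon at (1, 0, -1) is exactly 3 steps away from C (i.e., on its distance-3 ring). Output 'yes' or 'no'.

Answer: no

Derivation:
|px - cx| = |1 - (-1)| = 2
|py - cy| = |0 - 2| = 2
|pz - cz| = |-1 - (-1)| = 0
distance = (2+2+0)/2 = 4/2 = 2
radius = 3; distance != radius -> no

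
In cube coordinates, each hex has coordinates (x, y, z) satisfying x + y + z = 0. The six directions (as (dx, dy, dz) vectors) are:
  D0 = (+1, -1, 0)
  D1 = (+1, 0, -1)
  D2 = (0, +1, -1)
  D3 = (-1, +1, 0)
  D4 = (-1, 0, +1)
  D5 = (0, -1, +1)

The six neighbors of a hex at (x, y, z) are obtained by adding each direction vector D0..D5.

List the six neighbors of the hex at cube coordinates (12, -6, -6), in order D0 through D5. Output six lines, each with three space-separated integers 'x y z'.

Center: (12, -6, -6). Add each direction:
  D0: (12, -6, -6) + (1, -1, 0) = (13, -7, -6)
  D1: (12, -6, -6) + (1, 0, -1) = (13, -6, -7)
  D2: (12, -6, -6) + (0, 1, -1) = (12, -5, -7)
  D3: (12, -6, -6) + (-1, 1, 0) = (11, -5, -6)
  D4: (12, -6, -6) + (-1, 0, 1) = (11, -6, -5)
  D5: (12, -6, -6) + (0, -1, 1) = (12, -7, -5)

Answer: 13 -7 -6
13 -6 -7
12 -5 -7
11 -5 -6
11 -6 -5
12 -7 -5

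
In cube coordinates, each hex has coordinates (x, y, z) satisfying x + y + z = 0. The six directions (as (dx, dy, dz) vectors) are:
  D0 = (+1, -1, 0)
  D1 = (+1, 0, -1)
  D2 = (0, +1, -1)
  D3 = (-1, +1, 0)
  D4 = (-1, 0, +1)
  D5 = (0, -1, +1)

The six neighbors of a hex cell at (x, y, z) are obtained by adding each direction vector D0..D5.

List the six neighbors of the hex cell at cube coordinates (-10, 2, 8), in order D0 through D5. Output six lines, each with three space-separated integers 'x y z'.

Center: (-10, 2, 8). Add each direction:
  D0: (-10, 2, 8) + (1, -1, 0) = (-9, 1, 8)
  D1: (-10, 2, 8) + (1, 0, -1) = (-9, 2, 7)
  D2: (-10, 2, 8) + (0, 1, -1) = (-10, 3, 7)
  D3: (-10, 2, 8) + (-1, 1, 0) = (-11, 3, 8)
  D4: (-10, 2, 8) + (-1, 0, 1) = (-11, 2, 9)
  D5: (-10, 2, 8) + (0, -1, 1) = (-10, 1, 9)

Answer: -9 1 8
-9 2 7
-10 3 7
-11 3 8
-11 2 9
-10 1 9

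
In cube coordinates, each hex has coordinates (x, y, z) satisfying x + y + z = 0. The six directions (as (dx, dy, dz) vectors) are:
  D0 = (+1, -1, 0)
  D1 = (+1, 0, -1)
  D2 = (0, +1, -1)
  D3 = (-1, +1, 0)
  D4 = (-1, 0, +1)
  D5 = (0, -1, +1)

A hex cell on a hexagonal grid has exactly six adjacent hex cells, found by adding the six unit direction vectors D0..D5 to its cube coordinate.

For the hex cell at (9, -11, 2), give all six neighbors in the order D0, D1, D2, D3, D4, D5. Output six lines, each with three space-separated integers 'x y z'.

Center: (9, -11, 2). Add each direction:
  D0: (9, -11, 2) + (1, -1, 0) = (10, -12, 2)
  D1: (9, -11, 2) + (1, 0, -1) = (10, -11, 1)
  D2: (9, -11, 2) + (0, 1, -1) = (9, -10, 1)
  D3: (9, -11, 2) + (-1, 1, 0) = (8, -10, 2)
  D4: (9, -11, 2) + (-1, 0, 1) = (8, -11, 3)
  D5: (9, -11, 2) + (0, -1, 1) = (9, -12, 3)

Answer: 10 -12 2
10 -11 1
9 -10 1
8 -10 2
8 -11 3
9 -12 3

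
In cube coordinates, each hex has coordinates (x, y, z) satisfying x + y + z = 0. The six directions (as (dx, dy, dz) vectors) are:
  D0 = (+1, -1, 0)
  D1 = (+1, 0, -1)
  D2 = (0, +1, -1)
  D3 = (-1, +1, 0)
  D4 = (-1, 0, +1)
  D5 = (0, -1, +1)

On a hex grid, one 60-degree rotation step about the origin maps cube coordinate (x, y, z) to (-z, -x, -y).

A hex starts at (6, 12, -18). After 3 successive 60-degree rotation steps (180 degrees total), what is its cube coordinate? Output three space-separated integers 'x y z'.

Start: (6, 12, -18)
Step 1: (6, 12, -18) -> (-(-18), -(6), -(12)) = (18, -6, -12)
Step 2: (18, -6, -12) -> (-(-12), -(18), -(-6)) = (12, -18, 6)
Step 3: (12, -18, 6) -> (-(6), -(12), -(-18)) = (-6, -12, 18)

Answer: -6 -12 18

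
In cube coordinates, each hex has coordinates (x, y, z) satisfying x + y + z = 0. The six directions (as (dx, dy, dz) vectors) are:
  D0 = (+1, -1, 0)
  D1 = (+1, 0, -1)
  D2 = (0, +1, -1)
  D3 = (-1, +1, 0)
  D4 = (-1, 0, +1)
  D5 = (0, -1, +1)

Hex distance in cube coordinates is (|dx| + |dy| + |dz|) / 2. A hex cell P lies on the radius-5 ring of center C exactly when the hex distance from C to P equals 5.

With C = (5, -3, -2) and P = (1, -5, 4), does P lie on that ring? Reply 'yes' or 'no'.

|px - cx| = |1 - 5| = 4
|py - cy| = |-5 - (-3)| = 2
|pz - cz| = |4 - (-2)| = 6
distance = (4+2+6)/2 = 12/2 = 6
radius = 5; distance != radius -> no

Answer: no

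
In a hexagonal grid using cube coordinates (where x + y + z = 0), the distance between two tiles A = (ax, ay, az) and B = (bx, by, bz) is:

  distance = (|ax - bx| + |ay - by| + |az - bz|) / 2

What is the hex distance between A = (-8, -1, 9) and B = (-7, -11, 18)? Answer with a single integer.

Answer: 10

Derivation:
|ax - bx| = |-8 - (-7)| = 1
|ay - by| = |-1 - (-11)| = 10
|az - bz| = |9 - 18| = 9
distance = (1 + 10 + 9) / 2 = 20 / 2 = 10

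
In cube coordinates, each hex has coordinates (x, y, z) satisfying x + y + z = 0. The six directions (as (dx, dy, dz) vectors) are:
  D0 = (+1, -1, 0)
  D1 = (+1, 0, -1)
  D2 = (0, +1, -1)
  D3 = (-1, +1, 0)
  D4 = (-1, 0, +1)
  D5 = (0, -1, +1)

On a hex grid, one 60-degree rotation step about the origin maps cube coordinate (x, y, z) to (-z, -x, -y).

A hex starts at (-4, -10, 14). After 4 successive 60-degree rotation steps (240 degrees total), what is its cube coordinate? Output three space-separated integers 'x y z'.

Start: (-4, -10, 14)
Step 1: (-4, -10, 14) -> (-(14), -(-4), -(-10)) = (-14, 4, 10)
Step 2: (-14, 4, 10) -> (-(10), -(-14), -(4)) = (-10, 14, -4)
Step 3: (-10, 14, -4) -> (-(-4), -(-10), -(14)) = (4, 10, -14)
Step 4: (4, 10, -14) -> (-(-14), -(4), -(10)) = (14, -4, -10)

Answer: 14 -4 -10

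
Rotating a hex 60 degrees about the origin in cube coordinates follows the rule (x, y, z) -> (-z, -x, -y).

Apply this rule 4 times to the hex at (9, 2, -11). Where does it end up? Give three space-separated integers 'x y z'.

Answer: -11 9 2

Derivation:
Start: (9, 2, -11)
Step 1: (9, 2, -11) -> (-(-11), -(9), -(2)) = (11, -9, -2)
Step 2: (11, -9, -2) -> (-(-2), -(11), -(-9)) = (2, -11, 9)
Step 3: (2, -11, 9) -> (-(9), -(2), -(-11)) = (-9, -2, 11)
Step 4: (-9, -2, 11) -> (-(11), -(-9), -(-2)) = (-11, 9, 2)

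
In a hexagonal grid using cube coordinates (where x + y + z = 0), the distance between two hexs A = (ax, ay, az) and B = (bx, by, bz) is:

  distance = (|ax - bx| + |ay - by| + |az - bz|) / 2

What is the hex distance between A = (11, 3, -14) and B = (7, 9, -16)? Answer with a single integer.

Answer: 6

Derivation:
|ax - bx| = |11 - 7| = 4
|ay - by| = |3 - 9| = 6
|az - bz| = |-14 - (-16)| = 2
distance = (4 + 6 + 2) / 2 = 12 / 2 = 6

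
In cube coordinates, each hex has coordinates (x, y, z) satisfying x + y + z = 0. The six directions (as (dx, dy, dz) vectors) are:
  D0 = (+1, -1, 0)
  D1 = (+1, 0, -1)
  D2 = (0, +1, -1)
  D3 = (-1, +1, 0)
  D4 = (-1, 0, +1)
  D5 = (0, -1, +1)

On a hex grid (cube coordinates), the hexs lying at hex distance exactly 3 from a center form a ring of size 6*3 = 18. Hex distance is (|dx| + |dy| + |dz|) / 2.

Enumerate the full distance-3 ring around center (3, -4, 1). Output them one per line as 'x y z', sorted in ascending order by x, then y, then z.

Answer: 0 -4 4
0 -3 3
0 -2 2
0 -1 1
1 -5 4
1 -1 0
2 -6 4
2 -1 -1
3 -7 4
3 -1 -2
4 -7 3
4 -2 -2
5 -7 2
5 -3 -2
6 -7 1
6 -6 0
6 -5 -1
6 -4 -2

Derivation:
Walk ring at distance 3 from (3, -4, 1):
Start at center + D4*3 = (0, -4, 4)
  hex 0: (0, -4, 4)
  hex 1: (1, -5, 4)
  hex 2: (2, -6, 4)
  hex 3: (3, -7, 4)
  hex 4: (4, -7, 3)
  hex 5: (5, -7, 2)
  hex 6: (6, -7, 1)
  hex 7: (6, -6, 0)
  hex 8: (6, -5, -1)
  hex 9: (6, -4, -2)
  hex 10: (5, -3, -2)
  hex 11: (4, -2, -2)
  hex 12: (3, -1, -2)
  hex 13: (2, -1, -1)
  hex 14: (1, -1, 0)
  hex 15: (0, -1, 1)
  hex 16: (0, -2, 2)
  hex 17: (0, -3, 3)
Sorted: 18 hexes.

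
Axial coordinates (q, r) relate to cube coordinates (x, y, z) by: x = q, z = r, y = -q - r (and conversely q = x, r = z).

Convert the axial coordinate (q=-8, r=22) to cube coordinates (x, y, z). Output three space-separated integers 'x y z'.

x = q = -8
z = r = 22
y = -x - z = -(-8) - (22) = -14

Answer: -8 -14 22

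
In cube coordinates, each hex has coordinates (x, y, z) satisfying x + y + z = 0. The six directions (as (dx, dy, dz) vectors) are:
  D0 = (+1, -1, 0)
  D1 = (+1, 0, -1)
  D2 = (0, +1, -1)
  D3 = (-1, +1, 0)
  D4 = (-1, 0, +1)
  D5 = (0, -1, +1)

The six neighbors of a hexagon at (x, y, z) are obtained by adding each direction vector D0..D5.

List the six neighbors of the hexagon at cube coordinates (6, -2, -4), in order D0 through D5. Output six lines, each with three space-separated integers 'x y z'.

Center: (6, -2, -4). Add each direction:
  D0: (6, -2, -4) + (1, -1, 0) = (7, -3, -4)
  D1: (6, -2, -4) + (1, 0, -1) = (7, -2, -5)
  D2: (6, -2, -4) + (0, 1, -1) = (6, -1, -5)
  D3: (6, -2, -4) + (-1, 1, 0) = (5, -1, -4)
  D4: (6, -2, -4) + (-1, 0, 1) = (5, -2, -3)
  D5: (6, -2, -4) + (0, -1, 1) = (6, -3, -3)

Answer: 7 -3 -4
7 -2 -5
6 -1 -5
5 -1 -4
5 -2 -3
6 -3 -3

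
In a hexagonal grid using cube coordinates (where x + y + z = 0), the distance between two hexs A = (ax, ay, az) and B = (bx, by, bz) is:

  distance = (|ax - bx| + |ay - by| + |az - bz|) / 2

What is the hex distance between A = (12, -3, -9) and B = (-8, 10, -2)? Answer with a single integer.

Answer: 20

Derivation:
|ax - bx| = |12 - (-8)| = 20
|ay - by| = |-3 - 10| = 13
|az - bz| = |-9 - (-2)| = 7
distance = (20 + 13 + 7) / 2 = 40 / 2 = 20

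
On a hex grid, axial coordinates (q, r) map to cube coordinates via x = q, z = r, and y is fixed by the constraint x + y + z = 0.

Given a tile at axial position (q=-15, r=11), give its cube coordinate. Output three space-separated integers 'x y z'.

x = q = -15
z = r = 11
y = -x - z = -(-15) - (11) = 4

Answer: -15 4 11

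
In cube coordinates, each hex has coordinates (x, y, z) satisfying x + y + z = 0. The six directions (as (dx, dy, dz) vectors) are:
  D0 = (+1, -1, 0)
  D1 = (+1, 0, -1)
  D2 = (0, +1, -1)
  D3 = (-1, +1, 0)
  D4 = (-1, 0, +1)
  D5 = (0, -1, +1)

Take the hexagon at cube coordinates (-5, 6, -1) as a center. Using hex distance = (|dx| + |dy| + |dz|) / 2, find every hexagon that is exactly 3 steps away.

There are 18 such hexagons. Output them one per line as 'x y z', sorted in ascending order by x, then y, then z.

Walk ring at distance 3 from (-5, 6, -1):
Start at center + D4*3 = (-8, 6, 2)
  hex 0: (-8, 6, 2)
  hex 1: (-7, 5, 2)
  hex 2: (-6, 4, 2)
  hex 3: (-5, 3, 2)
  hex 4: (-4, 3, 1)
  hex 5: (-3, 3, 0)
  hex 6: (-2, 3, -1)
  hex 7: (-2, 4, -2)
  hex 8: (-2, 5, -3)
  hex 9: (-2, 6, -4)
  hex 10: (-3, 7, -4)
  hex 11: (-4, 8, -4)
  hex 12: (-5, 9, -4)
  hex 13: (-6, 9, -3)
  hex 14: (-7, 9, -2)
  hex 15: (-8, 9, -1)
  hex 16: (-8, 8, 0)
  hex 17: (-8, 7, 1)
Sorted: 18 hexes.

Answer: -8 6 2
-8 7 1
-8 8 0
-8 9 -1
-7 5 2
-7 9 -2
-6 4 2
-6 9 -3
-5 3 2
-5 9 -4
-4 3 1
-4 8 -4
-3 3 0
-3 7 -4
-2 3 -1
-2 4 -2
-2 5 -3
-2 6 -4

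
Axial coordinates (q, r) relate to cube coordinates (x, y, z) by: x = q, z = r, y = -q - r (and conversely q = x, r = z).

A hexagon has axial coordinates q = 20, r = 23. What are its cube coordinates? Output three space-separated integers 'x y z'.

x = q = 20
z = r = 23
y = -x - z = -(20) - (23) = -43

Answer: 20 -43 23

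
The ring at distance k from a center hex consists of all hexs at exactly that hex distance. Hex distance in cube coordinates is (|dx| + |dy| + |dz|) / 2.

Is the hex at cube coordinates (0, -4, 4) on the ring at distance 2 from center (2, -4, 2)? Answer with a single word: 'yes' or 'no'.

Answer: yes

Derivation:
|px - cx| = |0 - 2| = 2
|py - cy| = |-4 - (-4)| = 0
|pz - cz| = |4 - 2| = 2
distance = (2+0+2)/2 = 4/2 = 2
radius = 2; distance == radius -> yes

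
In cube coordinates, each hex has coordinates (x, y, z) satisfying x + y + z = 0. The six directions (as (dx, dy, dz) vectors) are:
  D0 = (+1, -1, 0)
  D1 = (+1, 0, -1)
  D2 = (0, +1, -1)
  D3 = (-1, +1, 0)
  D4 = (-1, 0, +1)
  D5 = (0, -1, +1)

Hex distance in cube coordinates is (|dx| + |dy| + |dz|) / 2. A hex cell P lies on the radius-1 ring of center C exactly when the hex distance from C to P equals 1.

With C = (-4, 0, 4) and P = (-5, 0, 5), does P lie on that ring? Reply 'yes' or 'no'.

|px - cx| = |-5 - (-4)| = 1
|py - cy| = |0 - 0| = 0
|pz - cz| = |5 - 4| = 1
distance = (1+0+1)/2 = 2/2 = 1
radius = 1; distance == radius -> yes

Answer: yes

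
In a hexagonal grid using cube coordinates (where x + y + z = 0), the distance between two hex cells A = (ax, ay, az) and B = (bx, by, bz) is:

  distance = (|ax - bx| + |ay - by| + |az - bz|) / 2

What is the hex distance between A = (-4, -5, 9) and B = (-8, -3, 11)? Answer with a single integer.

Answer: 4

Derivation:
|ax - bx| = |-4 - (-8)| = 4
|ay - by| = |-5 - (-3)| = 2
|az - bz| = |9 - 11| = 2
distance = (4 + 2 + 2) / 2 = 8 / 2 = 4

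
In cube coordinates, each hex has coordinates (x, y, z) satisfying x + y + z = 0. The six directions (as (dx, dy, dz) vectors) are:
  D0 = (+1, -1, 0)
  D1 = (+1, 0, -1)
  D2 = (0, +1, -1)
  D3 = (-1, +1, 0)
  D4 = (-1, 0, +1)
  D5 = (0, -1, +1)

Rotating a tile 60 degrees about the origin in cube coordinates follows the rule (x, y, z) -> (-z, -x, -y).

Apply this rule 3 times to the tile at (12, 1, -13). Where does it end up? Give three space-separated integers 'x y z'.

Start: (12, 1, -13)
Step 1: (12, 1, -13) -> (-(-13), -(12), -(1)) = (13, -12, -1)
Step 2: (13, -12, -1) -> (-(-1), -(13), -(-12)) = (1, -13, 12)
Step 3: (1, -13, 12) -> (-(12), -(1), -(-13)) = (-12, -1, 13)

Answer: -12 -1 13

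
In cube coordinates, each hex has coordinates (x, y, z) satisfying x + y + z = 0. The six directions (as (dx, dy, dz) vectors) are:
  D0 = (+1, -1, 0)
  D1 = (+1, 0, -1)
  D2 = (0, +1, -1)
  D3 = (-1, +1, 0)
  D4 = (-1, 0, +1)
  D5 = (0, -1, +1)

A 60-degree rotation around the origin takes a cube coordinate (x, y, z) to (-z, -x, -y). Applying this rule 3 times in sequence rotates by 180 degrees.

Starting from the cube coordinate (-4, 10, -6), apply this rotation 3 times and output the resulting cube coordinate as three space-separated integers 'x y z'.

Start: (-4, 10, -6)
Step 1: (-4, 10, -6) -> (-(-6), -(-4), -(10)) = (6, 4, -10)
Step 2: (6, 4, -10) -> (-(-10), -(6), -(4)) = (10, -6, -4)
Step 3: (10, -6, -4) -> (-(-4), -(10), -(-6)) = (4, -10, 6)

Answer: 4 -10 6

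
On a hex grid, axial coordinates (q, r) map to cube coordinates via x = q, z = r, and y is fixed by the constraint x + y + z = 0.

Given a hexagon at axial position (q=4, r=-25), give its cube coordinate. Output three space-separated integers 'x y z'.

x = q = 4
z = r = -25
y = -x - z = -(4) - (-25) = 21

Answer: 4 21 -25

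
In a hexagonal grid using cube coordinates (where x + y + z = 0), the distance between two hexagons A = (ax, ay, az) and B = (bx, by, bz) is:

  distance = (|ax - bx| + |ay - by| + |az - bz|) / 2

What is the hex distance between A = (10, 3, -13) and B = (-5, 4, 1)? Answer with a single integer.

Answer: 15

Derivation:
|ax - bx| = |10 - (-5)| = 15
|ay - by| = |3 - 4| = 1
|az - bz| = |-13 - 1| = 14
distance = (15 + 1 + 14) / 2 = 30 / 2 = 15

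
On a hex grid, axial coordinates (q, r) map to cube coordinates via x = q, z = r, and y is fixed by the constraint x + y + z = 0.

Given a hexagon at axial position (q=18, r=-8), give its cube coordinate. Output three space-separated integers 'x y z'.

x = q = 18
z = r = -8
y = -x - z = -(18) - (-8) = -10

Answer: 18 -10 -8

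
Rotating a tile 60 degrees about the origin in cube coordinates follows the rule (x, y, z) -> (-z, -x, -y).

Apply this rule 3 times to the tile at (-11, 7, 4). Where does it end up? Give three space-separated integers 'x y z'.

Start: (-11, 7, 4)
Step 1: (-11, 7, 4) -> (-(4), -(-11), -(7)) = (-4, 11, -7)
Step 2: (-4, 11, -7) -> (-(-7), -(-4), -(11)) = (7, 4, -11)
Step 3: (7, 4, -11) -> (-(-11), -(7), -(4)) = (11, -7, -4)

Answer: 11 -7 -4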